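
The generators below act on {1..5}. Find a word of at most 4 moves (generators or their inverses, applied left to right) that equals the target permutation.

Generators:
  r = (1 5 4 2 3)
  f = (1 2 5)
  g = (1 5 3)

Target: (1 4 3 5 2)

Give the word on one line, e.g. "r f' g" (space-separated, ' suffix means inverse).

r r

  after r: (1 5 4 2 3)
  after r: (1 4 3 5 2)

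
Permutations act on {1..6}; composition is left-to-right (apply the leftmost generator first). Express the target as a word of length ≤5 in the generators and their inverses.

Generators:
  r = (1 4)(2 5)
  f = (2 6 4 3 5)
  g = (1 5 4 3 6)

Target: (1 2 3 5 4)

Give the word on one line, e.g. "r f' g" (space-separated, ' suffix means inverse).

g' f f f r'

  after g': (1 6 3 4 5)
  after f: (1 4 2 6 5)
  after f: (1 3 5)(2 4 6)
  after f: (1 5)(2 3)
  after r': (1 2 3 5 4)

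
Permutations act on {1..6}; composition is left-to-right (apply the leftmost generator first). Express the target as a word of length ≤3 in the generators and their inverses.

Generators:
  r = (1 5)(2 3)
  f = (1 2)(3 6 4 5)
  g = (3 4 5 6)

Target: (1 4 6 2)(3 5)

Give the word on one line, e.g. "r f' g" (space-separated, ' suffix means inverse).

r' f' r

  after r': (1 5)(2 3)
  after f': (1 4 6 3)(2 5)
  after r: (1 4 6 2)(3 5)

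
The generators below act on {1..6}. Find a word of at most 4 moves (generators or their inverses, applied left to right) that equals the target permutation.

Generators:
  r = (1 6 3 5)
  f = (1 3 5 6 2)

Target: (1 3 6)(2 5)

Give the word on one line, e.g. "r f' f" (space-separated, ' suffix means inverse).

r r f r'

  after r: (1 6 3 5)
  after r: (1 3)(5 6)
  after f: (1 5 2)
  after r': (1 3 6)(2 5)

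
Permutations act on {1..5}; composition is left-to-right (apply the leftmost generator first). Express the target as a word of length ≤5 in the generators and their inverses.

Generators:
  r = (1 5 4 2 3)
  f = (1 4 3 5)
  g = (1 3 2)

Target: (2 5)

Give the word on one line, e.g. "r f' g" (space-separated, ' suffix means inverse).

f r r r

  after f: (1 4 3 5)
  after r: (1 2 3 4)
  after r: (1 3 2)(4 5)
  after r: (2 5)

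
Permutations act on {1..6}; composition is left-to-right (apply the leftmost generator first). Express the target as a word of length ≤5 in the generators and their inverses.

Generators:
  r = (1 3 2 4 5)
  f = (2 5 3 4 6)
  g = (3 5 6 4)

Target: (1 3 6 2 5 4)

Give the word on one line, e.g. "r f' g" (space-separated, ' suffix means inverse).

  after f': (2 6 4 3 5)
  after r': (1 5 3 4)(2 6)
  after g': (1 3 6 2 5 4)

f' r' g'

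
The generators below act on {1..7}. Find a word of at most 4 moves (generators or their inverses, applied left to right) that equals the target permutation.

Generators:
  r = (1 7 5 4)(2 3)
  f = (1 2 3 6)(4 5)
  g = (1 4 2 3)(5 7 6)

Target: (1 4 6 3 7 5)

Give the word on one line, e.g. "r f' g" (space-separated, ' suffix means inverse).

  after f: (1 2 3 6)(4 5)
  after g': (1 4 6 3 7 5)

f g'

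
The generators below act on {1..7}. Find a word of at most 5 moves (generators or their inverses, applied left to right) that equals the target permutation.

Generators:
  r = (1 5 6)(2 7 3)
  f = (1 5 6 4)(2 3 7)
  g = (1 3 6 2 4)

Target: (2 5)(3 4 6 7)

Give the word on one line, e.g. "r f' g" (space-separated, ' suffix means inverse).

  after r: (1 5 6)(2 7 3)
  after f': (2 3 7)(4 6)
  after r: (1 5 6 4)
  after g': (1 5 3)(2 6)
  after f': (2 5)(3 4 6 7)

r f' r g' f'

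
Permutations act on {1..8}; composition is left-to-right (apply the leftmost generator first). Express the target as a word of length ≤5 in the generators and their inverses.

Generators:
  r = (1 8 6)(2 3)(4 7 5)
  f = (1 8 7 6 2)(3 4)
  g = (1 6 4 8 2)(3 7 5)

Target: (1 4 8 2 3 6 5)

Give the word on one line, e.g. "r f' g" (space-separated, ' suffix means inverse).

  after r': (1 6 8)(2 3)(4 5 7)
  after f: (1 2 4 5 6 7 3)
  after g': (1 8 4 7 5)(2 6 3)
  after f: (1 7 5 8 3)(4 6)
  after r': (1 4 8 2 3 6 5)

r' f g' f r'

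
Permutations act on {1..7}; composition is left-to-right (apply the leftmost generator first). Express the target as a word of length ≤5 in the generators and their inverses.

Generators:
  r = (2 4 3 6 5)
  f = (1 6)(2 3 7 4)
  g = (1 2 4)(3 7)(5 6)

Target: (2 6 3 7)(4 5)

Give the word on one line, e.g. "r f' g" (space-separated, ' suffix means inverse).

r' r' f f

  after r': (2 5 6 3 4)
  after r': (2 6 4 5 3)
  after f: (1 6 2)(4 5 7)
  after f: (2 6 3 7)(4 5)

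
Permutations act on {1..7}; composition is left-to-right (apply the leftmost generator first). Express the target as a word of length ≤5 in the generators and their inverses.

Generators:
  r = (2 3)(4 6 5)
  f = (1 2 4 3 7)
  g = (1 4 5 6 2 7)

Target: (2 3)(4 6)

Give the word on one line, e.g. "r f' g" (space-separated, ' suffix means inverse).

f r' f r f

  after f: (1 2 4 3 7)
  after r': (1 3 7)(2 5 6 4)
  after f: (1 7 2 5 6 3)
  after r: (1 7 3)(2 4 6)
  after f: (2 3)(4 6)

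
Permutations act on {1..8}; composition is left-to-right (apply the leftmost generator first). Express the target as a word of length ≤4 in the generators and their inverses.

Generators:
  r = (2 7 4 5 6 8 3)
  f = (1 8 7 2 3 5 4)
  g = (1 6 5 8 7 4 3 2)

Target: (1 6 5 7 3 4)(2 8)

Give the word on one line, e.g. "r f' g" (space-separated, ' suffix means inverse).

  after f: (1 8 7 2 3 5 4)
  after r': (1 6 5 7 3 4)(2 8)

f r'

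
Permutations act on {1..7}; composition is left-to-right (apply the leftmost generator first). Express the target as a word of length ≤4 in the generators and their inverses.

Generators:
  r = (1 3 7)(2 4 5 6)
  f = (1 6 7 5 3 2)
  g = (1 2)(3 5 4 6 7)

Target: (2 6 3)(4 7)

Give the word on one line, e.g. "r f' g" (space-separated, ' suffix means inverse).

  after r: (1 3 7)(2 4 5 6)
  after g': (1 7 2 5 4 3 6)
  after r: (2 6 3)(4 7)

r g' r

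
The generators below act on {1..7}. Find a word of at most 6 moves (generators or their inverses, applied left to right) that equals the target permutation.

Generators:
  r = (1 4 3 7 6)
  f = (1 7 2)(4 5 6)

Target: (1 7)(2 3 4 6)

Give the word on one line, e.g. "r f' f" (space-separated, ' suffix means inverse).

  after f: (1 7 2)(4 5 6)
  after r: (1 6 3 7 2 4 5)
  after r: (2 3 6 7)(4 5)
  after f: (1 7)(2 3 4 6)

f r r f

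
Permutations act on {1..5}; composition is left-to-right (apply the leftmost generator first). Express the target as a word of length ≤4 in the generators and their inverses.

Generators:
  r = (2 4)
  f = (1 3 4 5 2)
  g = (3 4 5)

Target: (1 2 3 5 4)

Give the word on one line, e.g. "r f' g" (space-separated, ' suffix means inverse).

  after g': (3 5 4)
  after f': (1 2 5 3 4)
  after g: (1 2 3 5 4)

g' f' g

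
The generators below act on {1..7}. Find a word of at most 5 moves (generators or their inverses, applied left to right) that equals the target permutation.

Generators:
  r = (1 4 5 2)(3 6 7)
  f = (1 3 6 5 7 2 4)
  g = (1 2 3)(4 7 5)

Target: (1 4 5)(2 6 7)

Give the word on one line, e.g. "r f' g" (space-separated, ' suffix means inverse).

r f' r f'

  after r: (1 4 5 2)(3 6 7)
  after f': (1 2 4 6 5 7)
  after r: (2 5 3 6)(4 7)
  after f': (1 4 5)(2 6 7)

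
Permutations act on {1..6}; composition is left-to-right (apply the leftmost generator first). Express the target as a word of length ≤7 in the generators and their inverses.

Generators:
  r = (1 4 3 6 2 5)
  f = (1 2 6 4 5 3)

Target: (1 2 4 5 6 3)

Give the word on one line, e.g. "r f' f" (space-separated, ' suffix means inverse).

r' f' r r r

  after r': (1 5 2 6 3 4)
  after f': (1 4 3 6 5)
  after r: (1 3 2 5 4 6)
  after r: (1 6 4 2)(3 5)
  after r: (1 2 4 5 6 3)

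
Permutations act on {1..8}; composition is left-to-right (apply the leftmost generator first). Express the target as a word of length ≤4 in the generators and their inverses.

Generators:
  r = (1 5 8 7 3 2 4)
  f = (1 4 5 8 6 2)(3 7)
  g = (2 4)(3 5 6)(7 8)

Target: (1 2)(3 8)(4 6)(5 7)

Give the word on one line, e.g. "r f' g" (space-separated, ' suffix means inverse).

g' f'

  after g': (2 4)(3 6 5)(7 8)
  after f': (1 2)(3 8)(4 6)(5 7)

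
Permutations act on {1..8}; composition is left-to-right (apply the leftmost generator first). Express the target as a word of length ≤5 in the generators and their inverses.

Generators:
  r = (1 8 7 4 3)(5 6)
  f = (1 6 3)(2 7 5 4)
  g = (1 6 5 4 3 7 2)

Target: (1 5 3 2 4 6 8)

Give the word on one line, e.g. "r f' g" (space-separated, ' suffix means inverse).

g' r g' f

  after g': (1 2 7 3 4 5 6)
  after r: (1 2 4 6 8 7)
  after g': (1 7 2 5 6 8 3 4)
  after f: (1 5 3 2 4 6 8)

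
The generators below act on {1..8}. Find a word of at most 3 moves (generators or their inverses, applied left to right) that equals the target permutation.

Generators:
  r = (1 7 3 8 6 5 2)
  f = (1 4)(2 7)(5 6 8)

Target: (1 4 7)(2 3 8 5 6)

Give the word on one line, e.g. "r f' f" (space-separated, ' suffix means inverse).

  after f': (1 4)(2 7)(5 8 6)
  after r: (1 4 7)(2 3 8 5 6)

f' r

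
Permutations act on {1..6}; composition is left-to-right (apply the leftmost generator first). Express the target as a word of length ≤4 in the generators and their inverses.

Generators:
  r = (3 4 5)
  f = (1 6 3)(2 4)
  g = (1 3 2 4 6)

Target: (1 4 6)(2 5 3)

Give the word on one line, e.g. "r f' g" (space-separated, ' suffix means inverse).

g r' r'

  after g: (1 3 2 4 6)
  after r': (1 5 4 6)(2 3)
  after r': (1 4 6)(2 5 3)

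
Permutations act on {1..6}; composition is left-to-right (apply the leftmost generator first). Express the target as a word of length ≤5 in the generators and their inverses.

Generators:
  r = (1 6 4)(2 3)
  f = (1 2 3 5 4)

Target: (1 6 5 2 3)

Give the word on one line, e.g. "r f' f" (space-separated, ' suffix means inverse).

  after r: (1 6 4)(2 3)
  after f': (1 6 5 3)
  after r: (1 4)(2 3 6 5)
  after r: (3 4 6 5)
  after r: (1 6 5 2 3)

r f' r r r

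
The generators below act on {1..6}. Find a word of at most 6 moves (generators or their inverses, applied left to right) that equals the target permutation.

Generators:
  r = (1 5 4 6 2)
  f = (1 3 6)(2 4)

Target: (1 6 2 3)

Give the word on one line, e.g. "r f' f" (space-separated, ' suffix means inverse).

r f r r

  after r: (1 5 4 6 2)
  after f: (1 5 2 3 6 4)
  after r: (1 4 5)(2 3)
  after r: (1 6 2 3)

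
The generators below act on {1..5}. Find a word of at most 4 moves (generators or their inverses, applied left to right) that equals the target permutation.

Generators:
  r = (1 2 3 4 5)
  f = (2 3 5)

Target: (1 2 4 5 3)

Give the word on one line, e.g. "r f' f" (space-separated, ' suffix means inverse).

  after f: (2 3 5)
  after r: (1 2 4 5 3)

f r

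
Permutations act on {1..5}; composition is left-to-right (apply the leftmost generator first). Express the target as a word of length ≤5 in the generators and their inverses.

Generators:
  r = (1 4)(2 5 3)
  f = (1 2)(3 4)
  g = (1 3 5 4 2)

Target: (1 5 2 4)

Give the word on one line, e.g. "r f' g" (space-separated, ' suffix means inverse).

f' g' r' g g

  after f': (1 2)(3 4)
  after g': (1 4)(3 5)
  after r': (2 3)
  after g: (1 3)(2 5 4)
  after g: (1 5 2 4)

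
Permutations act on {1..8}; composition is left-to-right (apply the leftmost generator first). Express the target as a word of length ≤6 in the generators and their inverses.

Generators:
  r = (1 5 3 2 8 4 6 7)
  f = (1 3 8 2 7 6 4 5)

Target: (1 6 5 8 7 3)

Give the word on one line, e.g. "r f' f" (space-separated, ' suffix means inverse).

  after r': (1 7 6 4 8 2 3 5)
  after f': (1 2)(3 4)
  after r: (1 8 4 2 5 3 6 7)
  after r: (1 4 8 6)(2 3 7 5)
  after r: (1 6 5 8 7 3)

r' f' r r r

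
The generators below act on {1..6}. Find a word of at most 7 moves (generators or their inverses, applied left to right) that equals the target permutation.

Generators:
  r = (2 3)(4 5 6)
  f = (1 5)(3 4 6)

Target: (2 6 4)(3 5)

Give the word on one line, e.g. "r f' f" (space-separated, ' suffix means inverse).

  after f: (1 5)(3 4 6)
  after r: (1 6 2 3 5)
  after f': (1 4 3)(2 6)
  after r: (1 5 6 3)(2 4)
  after f: (2 6 4)(3 5)

f r f' r f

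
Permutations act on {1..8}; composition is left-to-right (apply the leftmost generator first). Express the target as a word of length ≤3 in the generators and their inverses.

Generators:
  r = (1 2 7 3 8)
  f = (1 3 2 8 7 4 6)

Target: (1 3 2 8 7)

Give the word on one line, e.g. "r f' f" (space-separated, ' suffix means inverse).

  after r': (1 8 3 7 2)
  after r': (1 3 2 8 7)

r' r'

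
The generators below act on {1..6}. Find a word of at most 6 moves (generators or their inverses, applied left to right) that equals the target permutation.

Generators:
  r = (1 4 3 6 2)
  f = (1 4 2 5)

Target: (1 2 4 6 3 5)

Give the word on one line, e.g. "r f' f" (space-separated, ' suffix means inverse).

f r' f' f'

  after f: (1 4 2 5)
  after r': (2 5)(3 4 6)
  after f': (1 5 4 6 3)
  after f': (1 2 4 6 3 5)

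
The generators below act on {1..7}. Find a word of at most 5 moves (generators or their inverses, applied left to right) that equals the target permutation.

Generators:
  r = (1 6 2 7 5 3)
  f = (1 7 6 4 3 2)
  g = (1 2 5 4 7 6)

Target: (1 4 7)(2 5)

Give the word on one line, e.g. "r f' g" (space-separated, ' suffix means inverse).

r r r g' r'

  after r: (1 6 2 7 5 3)
  after r: (1 2 5)(3 6 7)
  after r: (1 7)(2 3)(5 6)
  after g': (1 4 5 7 6 2 3)
  after r': (1 4 7)(2 5)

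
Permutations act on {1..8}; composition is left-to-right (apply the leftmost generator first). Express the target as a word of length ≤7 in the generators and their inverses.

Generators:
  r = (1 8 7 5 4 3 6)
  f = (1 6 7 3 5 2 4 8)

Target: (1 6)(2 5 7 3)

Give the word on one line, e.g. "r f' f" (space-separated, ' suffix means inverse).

f' r r f' r

  after f': (1 8 4 2 5 3 7 6)
  after r: (1 7)(2 4)(3 5 6 8)
  after r: (1 5)(2 3 4)(6 7 8)
  after f': (1 3 2 7 4 5 8)
  after r: (1 6)(2 5 7 3)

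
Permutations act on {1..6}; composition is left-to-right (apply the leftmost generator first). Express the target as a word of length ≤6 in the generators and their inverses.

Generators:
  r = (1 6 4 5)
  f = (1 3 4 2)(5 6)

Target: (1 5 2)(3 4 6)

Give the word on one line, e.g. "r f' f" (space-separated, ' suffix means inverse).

f r f r

  after f: (1 3 4 2)(5 6)
  after r: (1 3 5 4 2 6)
  after f: (1 4)(2 5)(3 6)
  after r: (1 5 2)(3 4 6)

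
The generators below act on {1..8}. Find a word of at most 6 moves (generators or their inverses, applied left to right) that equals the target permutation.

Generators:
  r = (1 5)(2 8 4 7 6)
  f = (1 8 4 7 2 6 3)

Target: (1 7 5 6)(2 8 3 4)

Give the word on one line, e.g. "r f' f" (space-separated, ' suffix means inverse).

  after f': (1 3 6 2 7 4 8)
  after r': (1 3 7 8 5)(2 4)
  after f': (1 6 2 8 5 3 4 7)
  after r: (1 2 4 6 8)(3 7 5)
  after f': (1 7 5 6)(2 8 3 4)

f' r' f' r f'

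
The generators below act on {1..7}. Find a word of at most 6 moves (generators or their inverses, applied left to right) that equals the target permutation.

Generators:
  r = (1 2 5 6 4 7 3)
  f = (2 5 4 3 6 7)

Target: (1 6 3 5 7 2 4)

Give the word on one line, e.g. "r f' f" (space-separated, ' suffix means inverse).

  after r': (1 3 7 4 6 5 2)
  after r': (1 7 6 2 3 4 5)
  after r': (1 4 2 7 5 3 6)
  after r': (1 6 3 5 7 2 4)

r' r' r' r'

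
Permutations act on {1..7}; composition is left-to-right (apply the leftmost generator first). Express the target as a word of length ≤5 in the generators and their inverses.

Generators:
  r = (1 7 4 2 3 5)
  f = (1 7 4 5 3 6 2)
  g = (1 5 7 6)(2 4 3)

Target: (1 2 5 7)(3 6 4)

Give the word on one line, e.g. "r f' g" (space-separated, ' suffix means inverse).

r f' f' r' g'

  after r: (1 7 4 2 3 5)
  after f': (2 5)(3 4 6)
  after f': (1 2 4 3 7)(5 6)
  after r': (1 4 2 7 5 6 3)
  after g': (1 2 5 7)(3 6 4)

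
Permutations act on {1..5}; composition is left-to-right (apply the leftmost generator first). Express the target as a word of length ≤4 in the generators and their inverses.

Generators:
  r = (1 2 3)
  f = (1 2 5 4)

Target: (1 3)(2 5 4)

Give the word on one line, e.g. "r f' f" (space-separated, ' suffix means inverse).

  after f: (1 2 5 4)
  after r: (1 3)(2 5 4)

f r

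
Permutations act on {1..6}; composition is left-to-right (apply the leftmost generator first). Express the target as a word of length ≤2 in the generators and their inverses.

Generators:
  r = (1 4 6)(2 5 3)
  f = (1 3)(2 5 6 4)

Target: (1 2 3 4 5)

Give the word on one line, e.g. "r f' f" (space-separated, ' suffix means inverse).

f r

  after f: (1 3)(2 5 6 4)
  after r: (1 2 3 4 5)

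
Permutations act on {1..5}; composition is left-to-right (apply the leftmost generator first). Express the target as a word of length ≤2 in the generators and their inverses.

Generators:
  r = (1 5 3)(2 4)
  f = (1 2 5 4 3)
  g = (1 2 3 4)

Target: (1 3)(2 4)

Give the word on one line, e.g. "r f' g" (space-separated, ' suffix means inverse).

  after g': (1 4 3 2)
  after g': (1 3)(2 4)

g' g'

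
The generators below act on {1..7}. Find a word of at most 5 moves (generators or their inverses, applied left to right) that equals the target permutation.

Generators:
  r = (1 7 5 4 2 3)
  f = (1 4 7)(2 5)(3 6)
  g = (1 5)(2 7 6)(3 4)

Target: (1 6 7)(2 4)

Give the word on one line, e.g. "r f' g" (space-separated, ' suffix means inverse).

  after g: (1 5)(2 7 6)(3 4)
  after r: (1 4)(2 5 7 6 3)
  after g': (1 3 6 4 5 2)
  after f: (1 6 7)(2 4)

g r g' f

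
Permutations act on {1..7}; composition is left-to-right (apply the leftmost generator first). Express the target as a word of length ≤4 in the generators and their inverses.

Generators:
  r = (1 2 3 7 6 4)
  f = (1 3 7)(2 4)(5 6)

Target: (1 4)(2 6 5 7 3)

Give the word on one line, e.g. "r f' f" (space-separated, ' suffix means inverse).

  after f: (1 3 7)(2 4)(5 6)
  after f: (1 7 3)
  after f: (2 4)(5 6)
  after r': (1 4)(2 6 5 7 3)

f f f r'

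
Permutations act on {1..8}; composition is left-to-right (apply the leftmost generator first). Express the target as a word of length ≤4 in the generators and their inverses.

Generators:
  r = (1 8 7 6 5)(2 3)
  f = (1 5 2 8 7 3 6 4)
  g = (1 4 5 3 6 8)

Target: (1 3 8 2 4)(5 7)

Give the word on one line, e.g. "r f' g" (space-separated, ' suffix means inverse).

f r' f'

  after f: (1 5 2 8 7 3 6 4)
  after r': (1 6 4 5 3 7 2)
  after f': (1 3 8 2 4)(5 7)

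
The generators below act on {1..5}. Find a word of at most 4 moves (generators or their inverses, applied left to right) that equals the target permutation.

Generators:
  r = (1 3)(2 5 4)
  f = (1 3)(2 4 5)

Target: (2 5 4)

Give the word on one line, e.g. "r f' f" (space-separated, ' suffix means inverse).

r r f' r

  after r: (1 3)(2 5 4)
  after r: (2 4 5)
  after f': (1 3)
  after r: (2 5 4)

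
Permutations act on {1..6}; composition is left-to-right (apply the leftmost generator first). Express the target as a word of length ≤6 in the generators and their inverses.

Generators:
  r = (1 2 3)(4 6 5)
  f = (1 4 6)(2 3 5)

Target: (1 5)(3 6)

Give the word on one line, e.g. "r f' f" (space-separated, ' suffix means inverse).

  after r': (1 3 2)(4 5 6)
  after f: (1 5)(2 4)
  after r: (1 4 3)(2 6 5)
  after f: (1 6 2)(3 4 5)
  after r: (1 5)(3 6)

r' f r f r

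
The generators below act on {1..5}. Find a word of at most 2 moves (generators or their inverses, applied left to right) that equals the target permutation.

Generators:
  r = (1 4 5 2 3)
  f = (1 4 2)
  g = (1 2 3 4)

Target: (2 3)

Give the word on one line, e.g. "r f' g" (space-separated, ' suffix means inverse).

g f

  after g: (1 2 3 4)
  after f: (2 3)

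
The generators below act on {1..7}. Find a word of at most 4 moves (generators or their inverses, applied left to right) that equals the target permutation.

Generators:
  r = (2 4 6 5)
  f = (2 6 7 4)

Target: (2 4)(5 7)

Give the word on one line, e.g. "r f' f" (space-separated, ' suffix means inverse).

f' r f f

  after f': (2 4 7 6)
  after r: (2 6 4 7 5)
  after f: (2 7 5 6)
  after f: (2 4)(5 7)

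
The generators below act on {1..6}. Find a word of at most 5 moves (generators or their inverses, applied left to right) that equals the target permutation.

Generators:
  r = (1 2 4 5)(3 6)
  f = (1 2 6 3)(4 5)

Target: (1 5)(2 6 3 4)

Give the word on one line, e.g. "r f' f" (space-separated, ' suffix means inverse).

  after f: (1 2 6 3)(4 5)
  after r: (1 4)(2 3)
  after r: (1 5)(2 6 3 4)

f r r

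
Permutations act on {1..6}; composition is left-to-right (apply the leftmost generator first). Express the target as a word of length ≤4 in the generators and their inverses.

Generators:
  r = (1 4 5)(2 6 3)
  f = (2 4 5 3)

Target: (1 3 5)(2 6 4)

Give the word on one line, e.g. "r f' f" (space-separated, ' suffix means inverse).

  after r': (1 5 4)(2 3 6)
  after r': (1 4 5)(2 6 3)
  after f': (1 2 6 5)
  after f': (1 3 5)(2 6 4)

r' r' f' f'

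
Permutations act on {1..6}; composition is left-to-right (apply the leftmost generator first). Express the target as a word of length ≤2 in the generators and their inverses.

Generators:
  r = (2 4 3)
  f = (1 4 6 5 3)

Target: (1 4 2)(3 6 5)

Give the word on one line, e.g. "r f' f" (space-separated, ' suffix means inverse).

r' f

  after r': (2 3 4)
  after f: (1 4 2)(3 6 5)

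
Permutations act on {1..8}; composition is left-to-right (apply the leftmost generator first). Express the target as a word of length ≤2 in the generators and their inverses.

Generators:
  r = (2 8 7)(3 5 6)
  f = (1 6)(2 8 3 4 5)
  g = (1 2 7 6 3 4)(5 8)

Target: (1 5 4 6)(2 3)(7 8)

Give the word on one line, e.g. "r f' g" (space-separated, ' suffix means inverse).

  after f': (1 6)(2 5 4 3 8)
  after r': (1 5 4 6)(2 3)(7 8)

f' r'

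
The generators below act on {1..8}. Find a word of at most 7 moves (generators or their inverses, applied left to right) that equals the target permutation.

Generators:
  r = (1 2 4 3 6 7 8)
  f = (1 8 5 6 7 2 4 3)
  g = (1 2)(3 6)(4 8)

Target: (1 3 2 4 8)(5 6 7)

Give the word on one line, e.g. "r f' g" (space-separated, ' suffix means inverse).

g' r g' g' f

  after g': (1 2)(3 6)(4 8)
  after r: (1 4)(3 7 8)
  after g': (1 8 6 3 7 4 2)
  after g': (1 4)(3 7 8)
  after f: (1 3 2 4 8)(5 6 7)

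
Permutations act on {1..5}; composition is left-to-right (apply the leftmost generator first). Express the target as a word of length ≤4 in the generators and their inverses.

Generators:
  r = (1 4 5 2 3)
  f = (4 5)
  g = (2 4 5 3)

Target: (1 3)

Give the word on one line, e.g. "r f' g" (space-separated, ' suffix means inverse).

r f g f

  after r: (1 4 5 2 3)
  after f: (1 5 2 3)
  after g: (1 3)(4 5)
  after f: (1 3)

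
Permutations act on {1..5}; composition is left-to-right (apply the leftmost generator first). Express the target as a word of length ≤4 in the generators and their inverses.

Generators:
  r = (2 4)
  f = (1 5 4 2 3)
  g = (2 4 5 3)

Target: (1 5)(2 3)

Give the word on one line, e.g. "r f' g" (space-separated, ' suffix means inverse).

  after g: (2 4 5 3)
  after r': (3 4 5)
  after f: (1 5)(2 3)

g r' f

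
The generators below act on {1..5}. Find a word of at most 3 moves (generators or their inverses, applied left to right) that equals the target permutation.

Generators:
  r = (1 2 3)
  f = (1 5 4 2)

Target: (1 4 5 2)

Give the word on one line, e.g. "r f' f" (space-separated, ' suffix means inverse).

r f' r

  after r: (1 2 3)
  after f': (1 4 5)(2 3)
  after r: (1 4 5 2)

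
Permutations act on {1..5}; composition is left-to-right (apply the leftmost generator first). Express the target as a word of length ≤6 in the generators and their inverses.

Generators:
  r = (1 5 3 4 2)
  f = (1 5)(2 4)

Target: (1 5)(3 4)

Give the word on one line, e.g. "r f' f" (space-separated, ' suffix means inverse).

r' r' f' r r

  after r': (1 2 4 3 5)
  after r': (1 4 5 2 3)
  after f': (1 2 3 5 4)
  after r: (2 4 5)
  after r: (1 5)(3 4)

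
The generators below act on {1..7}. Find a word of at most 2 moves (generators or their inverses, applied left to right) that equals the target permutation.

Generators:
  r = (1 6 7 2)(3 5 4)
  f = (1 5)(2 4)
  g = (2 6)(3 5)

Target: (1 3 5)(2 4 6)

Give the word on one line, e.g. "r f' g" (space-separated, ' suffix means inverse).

f g

  after f: (1 5)(2 4)
  after g: (1 3 5)(2 4 6)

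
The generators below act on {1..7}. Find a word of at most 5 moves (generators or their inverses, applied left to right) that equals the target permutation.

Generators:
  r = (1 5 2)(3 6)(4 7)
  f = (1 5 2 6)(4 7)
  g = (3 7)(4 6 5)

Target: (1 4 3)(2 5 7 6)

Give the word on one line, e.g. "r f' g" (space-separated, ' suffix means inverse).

  after f': (1 6 2 5)(4 7)
  after r: (1 3 6)
  after g: (1 7 3 5 4 6)
  after r': (1 4 3)(2 5 7 6)

f' r g r'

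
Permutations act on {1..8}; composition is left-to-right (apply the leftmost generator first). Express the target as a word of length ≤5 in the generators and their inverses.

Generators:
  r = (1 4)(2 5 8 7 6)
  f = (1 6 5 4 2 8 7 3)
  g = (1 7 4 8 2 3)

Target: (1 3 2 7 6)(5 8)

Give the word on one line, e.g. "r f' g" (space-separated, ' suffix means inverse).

  after f': (1 3 7 8 2 4 5 6)
  after f': (1 7 2 5)(3 8 4 6)
  after g': (2 5 3 4 6)(7 8)
  after f': (1 3 5 7 2 6 4)
  after r': (1 3 2 7 6)(5 8)

f' f' g' f' r'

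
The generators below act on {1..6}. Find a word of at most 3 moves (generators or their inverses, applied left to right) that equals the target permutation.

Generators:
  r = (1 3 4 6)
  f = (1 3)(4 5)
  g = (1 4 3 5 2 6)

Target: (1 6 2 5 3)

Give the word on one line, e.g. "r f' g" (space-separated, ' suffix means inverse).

  after f: (1 3)(4 5)
  after g': (1 4 3 6 2 5)
  after r: (1 6 2 5 3)

f g' r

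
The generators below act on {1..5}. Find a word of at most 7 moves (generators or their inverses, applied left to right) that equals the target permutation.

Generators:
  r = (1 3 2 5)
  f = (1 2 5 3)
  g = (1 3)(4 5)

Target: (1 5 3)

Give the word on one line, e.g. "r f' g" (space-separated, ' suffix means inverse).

  after g': (1 3)(4 5)
  after f': (1 5 4 2)
  after g': (1 4 2 3)
  after r: (1 4 5)
  after g: (1 5 3)

g' f' g' r g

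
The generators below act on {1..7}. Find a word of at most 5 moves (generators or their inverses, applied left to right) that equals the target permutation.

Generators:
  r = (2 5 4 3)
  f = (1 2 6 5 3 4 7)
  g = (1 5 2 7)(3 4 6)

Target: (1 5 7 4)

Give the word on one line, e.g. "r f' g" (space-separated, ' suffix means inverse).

f r g r

  after f: (1 2 6 5 3 4 7)
  after r: (1 5 2 6 4 7)
  after g: (1 2 3 4)(5 7)
  after r: (1 5 7 4)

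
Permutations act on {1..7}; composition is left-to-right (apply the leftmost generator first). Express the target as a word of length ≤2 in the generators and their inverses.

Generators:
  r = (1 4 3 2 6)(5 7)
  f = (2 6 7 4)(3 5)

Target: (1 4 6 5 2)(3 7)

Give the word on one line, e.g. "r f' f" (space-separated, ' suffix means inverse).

f r

  after f: (2 6 7 4)(3 5)
  after r: (1 4 6 5 2)(3 7)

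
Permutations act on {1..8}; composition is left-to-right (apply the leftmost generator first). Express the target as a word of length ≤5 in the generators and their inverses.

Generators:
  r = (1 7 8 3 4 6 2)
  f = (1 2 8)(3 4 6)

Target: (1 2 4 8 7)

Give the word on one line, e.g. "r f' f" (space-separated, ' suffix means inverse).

  after f': (1 8 2)(3 6 4)
  after f': (1 2 8)(3 4 6)
  after r: (2 3 6 4)(7 8)
  after f: (1 2 4 8 7)

f' f' r f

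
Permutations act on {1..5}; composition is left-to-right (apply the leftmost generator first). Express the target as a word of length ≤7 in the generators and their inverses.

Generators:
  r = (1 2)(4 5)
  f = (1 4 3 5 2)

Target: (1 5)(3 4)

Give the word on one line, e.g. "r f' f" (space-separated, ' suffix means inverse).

r' f f f f

  after r': (1 2)(4 5)
  after f: (2 4)(3 5)
  after f: (1 4)(2 3)
  after f: (1 3)(2 5)
  after f: (1 5)(3 4)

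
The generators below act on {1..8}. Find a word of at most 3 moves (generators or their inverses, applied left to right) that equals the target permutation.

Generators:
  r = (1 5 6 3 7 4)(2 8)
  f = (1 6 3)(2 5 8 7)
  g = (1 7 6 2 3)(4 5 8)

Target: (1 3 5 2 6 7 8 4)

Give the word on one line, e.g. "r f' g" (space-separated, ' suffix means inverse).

  after f: (1 6 3)(2 5 8 7)
  after r: (1 3 5 2 6 7 8 4)

f r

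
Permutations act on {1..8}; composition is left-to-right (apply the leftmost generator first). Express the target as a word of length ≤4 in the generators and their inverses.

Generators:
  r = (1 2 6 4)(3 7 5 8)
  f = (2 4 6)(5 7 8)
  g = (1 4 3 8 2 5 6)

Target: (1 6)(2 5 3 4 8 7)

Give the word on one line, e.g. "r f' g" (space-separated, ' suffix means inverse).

  after r: (1 2 6 4)(3 7 5 8)
  after f: (1 4)(3 8)
  after r: (2 6 4)(5 8 7)
  after g': (1 6)(2 5 3 4 8 7)

r f r g'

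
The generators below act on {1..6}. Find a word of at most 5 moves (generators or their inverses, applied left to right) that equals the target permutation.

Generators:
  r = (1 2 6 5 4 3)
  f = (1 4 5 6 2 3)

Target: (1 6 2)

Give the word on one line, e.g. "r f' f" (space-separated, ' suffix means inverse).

r' f r r

  after r': (1 3 4 5 6 2)
  after f: (2 4 6 3 5)
  after r: (1 2 3 4 5 6)
  after r: (1 6 2)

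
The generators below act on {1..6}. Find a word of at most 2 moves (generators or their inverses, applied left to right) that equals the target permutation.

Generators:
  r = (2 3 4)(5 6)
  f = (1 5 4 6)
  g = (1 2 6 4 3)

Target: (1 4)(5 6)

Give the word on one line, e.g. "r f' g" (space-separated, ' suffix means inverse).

f' f'

  after f': (1 6 4 5)
  after f': (1 4)(5 6)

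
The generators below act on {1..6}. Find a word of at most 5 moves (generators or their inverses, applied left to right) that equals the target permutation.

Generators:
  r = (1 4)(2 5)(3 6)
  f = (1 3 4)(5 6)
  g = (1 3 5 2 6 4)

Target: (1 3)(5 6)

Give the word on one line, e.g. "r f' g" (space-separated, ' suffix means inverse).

  after f: (1 3 4)(5 6)
  after r: (1 6 2 5 3)
  after g: (1 4)
  after f': (1 3)(5 6)

f r g f'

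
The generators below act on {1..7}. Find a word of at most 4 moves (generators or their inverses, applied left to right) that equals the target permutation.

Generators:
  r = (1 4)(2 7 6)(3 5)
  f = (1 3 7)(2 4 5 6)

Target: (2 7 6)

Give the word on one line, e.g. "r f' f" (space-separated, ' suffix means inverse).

  after r': (1 4)(2 6 7)(3 5)
  after r': (2 7 6)

r' r'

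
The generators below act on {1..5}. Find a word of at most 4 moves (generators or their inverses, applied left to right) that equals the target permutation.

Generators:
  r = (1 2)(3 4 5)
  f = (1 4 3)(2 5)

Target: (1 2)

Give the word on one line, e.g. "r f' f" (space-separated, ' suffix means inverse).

  after r: (1 2)(3 4 5)
  after r: (3 5 4)
  after r: (1 2)

r r r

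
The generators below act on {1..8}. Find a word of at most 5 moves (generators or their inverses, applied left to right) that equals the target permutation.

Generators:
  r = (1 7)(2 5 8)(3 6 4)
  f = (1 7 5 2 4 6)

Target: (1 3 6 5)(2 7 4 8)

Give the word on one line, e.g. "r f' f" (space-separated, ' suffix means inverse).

  after f': (1 6 4 2 5 7)
  after f': (1 4 5)(2 7 6)
  after r': (1 6 8 5 7 3 4 2)
  after r': (1 3 6 5)(2 7 4 8)

f' f' r' r'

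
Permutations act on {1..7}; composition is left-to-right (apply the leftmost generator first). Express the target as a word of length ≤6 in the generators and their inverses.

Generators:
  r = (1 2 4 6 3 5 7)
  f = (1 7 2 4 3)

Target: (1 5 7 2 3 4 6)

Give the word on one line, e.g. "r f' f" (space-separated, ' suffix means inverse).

f r' f' f' f'

  after f: (1 7 2 4 3)
  after r': (1 5 3 7)(4 6)
  after f': (1 5 4 6 2 7 3)
  after f': (1 5 2)(4 6 7)
  after f': (1 5 7 2 3 4 6)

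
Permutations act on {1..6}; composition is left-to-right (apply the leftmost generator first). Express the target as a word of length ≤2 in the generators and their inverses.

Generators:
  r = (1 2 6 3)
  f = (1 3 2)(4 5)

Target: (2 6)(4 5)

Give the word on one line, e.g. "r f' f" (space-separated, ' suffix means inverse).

f' r'

  after f': (1 2 3)(4 5)
  after r': (2 6)(4 5)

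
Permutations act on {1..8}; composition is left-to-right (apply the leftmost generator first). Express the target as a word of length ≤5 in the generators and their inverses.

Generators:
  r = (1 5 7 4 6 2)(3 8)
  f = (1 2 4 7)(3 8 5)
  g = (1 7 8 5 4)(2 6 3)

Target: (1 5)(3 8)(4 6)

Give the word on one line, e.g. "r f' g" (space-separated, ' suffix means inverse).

  after f: (1 2 4 7)(3 8 5)
  after f: (1 4)(2 7)(3 5 8)
  after f: (1 7 4 2)
  after r': (1 5)(3 8)(4 6)

f f f r'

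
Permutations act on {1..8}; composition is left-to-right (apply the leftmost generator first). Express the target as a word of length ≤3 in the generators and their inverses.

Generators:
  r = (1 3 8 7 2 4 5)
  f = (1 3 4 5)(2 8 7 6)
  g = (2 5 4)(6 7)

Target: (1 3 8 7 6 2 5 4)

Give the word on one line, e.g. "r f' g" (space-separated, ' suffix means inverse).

g' r

  after g': (2 4 5)(6 7)
  after r: (1 3 8 7 6 2 5 4)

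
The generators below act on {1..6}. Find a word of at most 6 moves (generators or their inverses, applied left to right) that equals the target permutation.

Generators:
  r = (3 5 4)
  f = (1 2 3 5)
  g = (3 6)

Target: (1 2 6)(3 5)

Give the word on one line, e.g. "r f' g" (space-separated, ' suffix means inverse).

g r f g' r

  after g: (3 6)
  after r: (3 6 5 4)
  after f: (1 2 3 6)(4 5)
  after g': (1 2 6)(4 5)
  after r: (1 2 6)(3 5)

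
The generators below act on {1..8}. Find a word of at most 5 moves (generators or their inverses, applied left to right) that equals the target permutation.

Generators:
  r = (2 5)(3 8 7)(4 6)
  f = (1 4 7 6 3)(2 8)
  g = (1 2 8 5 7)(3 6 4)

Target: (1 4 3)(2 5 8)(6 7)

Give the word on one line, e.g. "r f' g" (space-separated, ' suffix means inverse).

r r r f

  after r: (2 5)(3 8 7)(4 6)
  after r: (3 7 8)
  after r: (2 5)(4 6)
  after f: (1 4 3)(2 5 8)(6 7)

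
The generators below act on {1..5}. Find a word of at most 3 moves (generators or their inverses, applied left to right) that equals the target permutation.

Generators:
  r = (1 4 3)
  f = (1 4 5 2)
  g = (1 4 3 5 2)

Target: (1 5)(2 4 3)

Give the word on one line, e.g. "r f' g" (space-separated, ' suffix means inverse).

  after g: (1 4 3 5 2)
  after f: (1 5)(2 4 3)

g f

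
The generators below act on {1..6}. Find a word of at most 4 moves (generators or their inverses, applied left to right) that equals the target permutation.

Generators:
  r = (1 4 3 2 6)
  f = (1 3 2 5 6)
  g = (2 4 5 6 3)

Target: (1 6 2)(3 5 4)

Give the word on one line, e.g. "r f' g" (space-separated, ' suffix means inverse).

r' g' f

  after r': (1 6 2 3 4)
  after g': (1 5 4)(2 6 3)
  after f: (1 6 2)(3 5 4)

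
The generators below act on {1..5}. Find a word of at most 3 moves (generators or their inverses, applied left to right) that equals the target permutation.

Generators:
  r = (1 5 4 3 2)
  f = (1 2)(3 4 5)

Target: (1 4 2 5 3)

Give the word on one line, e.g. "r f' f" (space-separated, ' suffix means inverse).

  after r: (1 5 4 3 2)
  after r: (1 4 2 5 3)

r r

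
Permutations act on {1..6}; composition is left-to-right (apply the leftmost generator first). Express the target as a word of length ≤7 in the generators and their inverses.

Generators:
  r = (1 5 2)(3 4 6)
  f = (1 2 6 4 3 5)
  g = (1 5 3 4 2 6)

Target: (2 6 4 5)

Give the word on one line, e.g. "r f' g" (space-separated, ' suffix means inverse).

f' f' g g f'

  after f': (1 5 3 4 6 2)
  after f': (1 3 6)(2 5 4)
  after g: (1 4 6 5 2 3)
  after g: (1 2 4)(3 5 6)
  after f': (2 6 4 5)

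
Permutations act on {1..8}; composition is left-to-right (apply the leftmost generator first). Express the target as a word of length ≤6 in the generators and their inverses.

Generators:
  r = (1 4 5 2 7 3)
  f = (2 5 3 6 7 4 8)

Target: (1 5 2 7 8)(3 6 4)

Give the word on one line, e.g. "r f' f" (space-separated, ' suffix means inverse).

r f' r' f

  after r: (1 4 5 2 7 3)
  after f': (1 7 5 8 4 2 6 3)
  after r': (1 2 6 7 4 5 8)
  after f: (1 5 2 7 8)(3 6 4)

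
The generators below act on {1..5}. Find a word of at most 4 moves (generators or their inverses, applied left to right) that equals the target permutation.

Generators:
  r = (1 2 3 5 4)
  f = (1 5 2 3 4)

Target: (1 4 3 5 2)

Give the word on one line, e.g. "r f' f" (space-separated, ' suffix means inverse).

  after f': (1 4 3 2 5)
  after r': (1 5 4 2 3)
  after f': (3 4 5)
  after r': (1 4 3 5 2)

f' r' f' r'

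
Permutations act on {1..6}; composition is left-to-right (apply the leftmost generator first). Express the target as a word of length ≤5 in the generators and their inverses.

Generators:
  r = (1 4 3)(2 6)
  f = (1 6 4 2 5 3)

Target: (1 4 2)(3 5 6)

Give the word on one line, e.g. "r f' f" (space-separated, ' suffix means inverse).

  after r: (1 4 3)(2 6)
  after f: (1 2 4)(3 6 5)
  after r: (1 6 5)(2 3)
  after f: (1 4 2)(3 5 6)

r f r f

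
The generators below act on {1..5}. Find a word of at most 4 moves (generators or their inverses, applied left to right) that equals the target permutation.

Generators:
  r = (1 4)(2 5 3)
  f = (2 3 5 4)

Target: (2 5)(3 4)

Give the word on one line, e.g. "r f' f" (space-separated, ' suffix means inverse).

  after f': (2 4 5 3)
  after f': (2 5)(3 4)

f' f'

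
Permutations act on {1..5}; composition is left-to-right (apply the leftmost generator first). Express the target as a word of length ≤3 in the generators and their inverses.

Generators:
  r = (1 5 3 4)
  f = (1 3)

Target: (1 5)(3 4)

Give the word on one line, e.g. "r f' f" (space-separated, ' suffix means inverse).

  after f: (1 3)
  after r': (1 5)(3 4)

f r'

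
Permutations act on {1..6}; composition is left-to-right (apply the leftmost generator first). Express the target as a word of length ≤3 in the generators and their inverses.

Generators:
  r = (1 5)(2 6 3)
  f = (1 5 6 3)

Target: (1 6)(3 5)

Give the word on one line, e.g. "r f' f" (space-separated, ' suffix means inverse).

  after f: (1 5 6 3)
  after f: (1 6)(3 5)

f f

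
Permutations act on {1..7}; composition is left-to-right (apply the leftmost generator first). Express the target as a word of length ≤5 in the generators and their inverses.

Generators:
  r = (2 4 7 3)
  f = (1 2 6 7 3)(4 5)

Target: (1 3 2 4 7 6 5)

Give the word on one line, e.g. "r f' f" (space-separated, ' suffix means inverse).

  after f: (1 2 6 7 3)(4 5)
  after r': (1 3)(2 6 4 5)
  after f': (1 7 6 5)
  after r: (1 3 2 4 7 6 5)

f r' f' r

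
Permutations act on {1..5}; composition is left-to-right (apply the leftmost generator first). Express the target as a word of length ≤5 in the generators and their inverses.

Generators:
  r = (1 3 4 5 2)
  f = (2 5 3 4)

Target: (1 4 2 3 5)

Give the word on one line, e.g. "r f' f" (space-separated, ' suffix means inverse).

r f r r f'

  after r: (1 3 4 5 2)
  after f: (1 4 3 2)
  after r: (1 5 2 3)
  after r: (1 2 4 5)
  after f': (1 4 2 3 5)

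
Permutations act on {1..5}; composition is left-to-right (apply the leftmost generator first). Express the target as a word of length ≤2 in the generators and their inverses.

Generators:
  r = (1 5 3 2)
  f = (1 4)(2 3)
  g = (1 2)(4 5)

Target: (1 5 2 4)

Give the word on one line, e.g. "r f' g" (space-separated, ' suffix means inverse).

r f'

  after r: (1 5 3 2)
  after f': (1 5 2 4)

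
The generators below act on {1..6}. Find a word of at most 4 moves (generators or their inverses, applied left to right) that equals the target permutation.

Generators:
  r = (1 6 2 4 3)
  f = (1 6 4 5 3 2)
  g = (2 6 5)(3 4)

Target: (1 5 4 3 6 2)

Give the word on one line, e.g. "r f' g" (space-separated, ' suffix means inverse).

  after r': (1 3 4 2 6)
  after f': (1 5 4 3 6 2)

r' f'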